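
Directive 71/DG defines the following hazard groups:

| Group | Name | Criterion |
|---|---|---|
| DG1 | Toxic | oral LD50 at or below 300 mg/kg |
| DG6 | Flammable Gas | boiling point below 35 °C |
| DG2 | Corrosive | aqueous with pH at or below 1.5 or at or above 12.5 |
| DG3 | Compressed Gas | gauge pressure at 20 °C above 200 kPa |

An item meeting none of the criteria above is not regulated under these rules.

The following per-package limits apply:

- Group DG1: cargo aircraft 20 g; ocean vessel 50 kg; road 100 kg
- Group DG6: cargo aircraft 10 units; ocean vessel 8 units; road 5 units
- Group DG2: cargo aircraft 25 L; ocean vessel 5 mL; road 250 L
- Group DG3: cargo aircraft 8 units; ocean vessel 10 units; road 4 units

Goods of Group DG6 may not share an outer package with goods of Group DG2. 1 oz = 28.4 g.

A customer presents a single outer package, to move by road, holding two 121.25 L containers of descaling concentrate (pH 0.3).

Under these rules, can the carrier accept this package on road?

Yes

pH 0.3 meets the Group DG2 criterion (Corrosive), so the descaling concentrate is Group DG2.
Group DG2 quantity: two 121.25 L containers = 242.5 L.
That is within the Group DG2 road limit of 250 L.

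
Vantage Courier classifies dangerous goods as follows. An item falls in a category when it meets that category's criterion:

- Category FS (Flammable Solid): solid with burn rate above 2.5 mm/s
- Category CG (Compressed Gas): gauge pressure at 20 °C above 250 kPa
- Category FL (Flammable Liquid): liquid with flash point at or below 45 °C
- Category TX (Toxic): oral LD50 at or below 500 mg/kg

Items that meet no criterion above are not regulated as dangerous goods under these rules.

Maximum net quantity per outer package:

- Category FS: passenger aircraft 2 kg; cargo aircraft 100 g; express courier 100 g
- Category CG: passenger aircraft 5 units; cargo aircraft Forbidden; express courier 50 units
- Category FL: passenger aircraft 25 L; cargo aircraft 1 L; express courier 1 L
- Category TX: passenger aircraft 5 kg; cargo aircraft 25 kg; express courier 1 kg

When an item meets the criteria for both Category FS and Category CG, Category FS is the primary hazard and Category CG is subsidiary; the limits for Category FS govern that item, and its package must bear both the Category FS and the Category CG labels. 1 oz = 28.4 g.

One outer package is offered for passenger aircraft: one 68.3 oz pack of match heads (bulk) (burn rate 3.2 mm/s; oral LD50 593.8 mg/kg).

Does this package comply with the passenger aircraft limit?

Yes

With burn rate 3.2 mm/s (> 2.5 mm/s), the match heads (bulk) fall in Category FS.
Category FS quantity: one 68.3 oz pack = 1939.72 g.
That is within the Category FS passenger aircraft limit of 2 kg.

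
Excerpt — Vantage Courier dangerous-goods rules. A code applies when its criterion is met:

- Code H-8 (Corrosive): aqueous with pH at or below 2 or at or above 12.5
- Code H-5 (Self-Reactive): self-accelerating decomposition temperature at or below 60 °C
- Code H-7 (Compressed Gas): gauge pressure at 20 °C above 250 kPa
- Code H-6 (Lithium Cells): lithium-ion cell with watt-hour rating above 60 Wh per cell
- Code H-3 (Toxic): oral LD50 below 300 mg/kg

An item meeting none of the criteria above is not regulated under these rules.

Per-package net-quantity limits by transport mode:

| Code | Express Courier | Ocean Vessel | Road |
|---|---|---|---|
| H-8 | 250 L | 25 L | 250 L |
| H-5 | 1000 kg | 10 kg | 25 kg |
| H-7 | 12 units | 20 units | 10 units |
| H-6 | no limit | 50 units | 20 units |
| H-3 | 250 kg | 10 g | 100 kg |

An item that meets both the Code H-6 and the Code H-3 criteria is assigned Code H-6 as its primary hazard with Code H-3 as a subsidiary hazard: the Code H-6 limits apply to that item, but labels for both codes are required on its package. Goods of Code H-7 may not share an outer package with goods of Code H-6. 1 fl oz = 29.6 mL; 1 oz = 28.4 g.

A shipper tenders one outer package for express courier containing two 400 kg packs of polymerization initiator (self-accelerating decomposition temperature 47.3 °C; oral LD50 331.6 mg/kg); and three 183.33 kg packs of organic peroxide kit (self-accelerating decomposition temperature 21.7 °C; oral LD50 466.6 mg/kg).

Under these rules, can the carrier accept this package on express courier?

The polymerization initiator has self-accelerating decomposition temperature 47.3 °C, which is ≤ 60 °C, so it is Code H-5 (Self-Reactive).
The organic peroxide kit has self-accelerating decomposition temperature 21.7 °C, which is ≤ 60 °C, so it is Code H-5 (Self-Reactive).
Code H-5 net quantity: (two 400 kg packs = 800 kg) + (three 183.33 kg packs = 549.99 kg) = 1349.99 kg.
1349.99 kg > 1000 kg (express courier limit, Code H-5) — over the limit.

No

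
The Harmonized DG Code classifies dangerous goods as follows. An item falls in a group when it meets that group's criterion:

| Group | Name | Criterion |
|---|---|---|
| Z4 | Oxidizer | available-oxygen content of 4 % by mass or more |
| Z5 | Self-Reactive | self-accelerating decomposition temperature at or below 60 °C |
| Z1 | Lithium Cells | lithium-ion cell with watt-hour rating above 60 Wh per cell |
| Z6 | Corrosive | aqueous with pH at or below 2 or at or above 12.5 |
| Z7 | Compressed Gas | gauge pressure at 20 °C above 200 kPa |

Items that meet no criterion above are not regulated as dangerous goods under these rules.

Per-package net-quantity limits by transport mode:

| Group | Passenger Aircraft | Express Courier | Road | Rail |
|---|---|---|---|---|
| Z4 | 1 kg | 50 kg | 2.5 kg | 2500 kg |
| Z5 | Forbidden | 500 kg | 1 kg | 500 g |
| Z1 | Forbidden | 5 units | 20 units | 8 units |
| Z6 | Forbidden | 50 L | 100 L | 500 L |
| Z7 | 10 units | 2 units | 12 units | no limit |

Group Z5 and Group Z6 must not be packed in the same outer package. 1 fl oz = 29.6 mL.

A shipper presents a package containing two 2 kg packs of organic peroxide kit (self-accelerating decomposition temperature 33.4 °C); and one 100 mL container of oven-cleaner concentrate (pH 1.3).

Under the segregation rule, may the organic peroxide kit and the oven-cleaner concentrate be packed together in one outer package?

Self-accelerating decomposition temperature 33.4 °C meets the Group Z5 criterion (Self-Reactive), so the organic peroxide kit is Group Z5.
With pH 1.3 (≤ 2), the oven-cleaner concentrate falls in Group Z6.
Group Z5 and Group Z6 may not share an outer package.

No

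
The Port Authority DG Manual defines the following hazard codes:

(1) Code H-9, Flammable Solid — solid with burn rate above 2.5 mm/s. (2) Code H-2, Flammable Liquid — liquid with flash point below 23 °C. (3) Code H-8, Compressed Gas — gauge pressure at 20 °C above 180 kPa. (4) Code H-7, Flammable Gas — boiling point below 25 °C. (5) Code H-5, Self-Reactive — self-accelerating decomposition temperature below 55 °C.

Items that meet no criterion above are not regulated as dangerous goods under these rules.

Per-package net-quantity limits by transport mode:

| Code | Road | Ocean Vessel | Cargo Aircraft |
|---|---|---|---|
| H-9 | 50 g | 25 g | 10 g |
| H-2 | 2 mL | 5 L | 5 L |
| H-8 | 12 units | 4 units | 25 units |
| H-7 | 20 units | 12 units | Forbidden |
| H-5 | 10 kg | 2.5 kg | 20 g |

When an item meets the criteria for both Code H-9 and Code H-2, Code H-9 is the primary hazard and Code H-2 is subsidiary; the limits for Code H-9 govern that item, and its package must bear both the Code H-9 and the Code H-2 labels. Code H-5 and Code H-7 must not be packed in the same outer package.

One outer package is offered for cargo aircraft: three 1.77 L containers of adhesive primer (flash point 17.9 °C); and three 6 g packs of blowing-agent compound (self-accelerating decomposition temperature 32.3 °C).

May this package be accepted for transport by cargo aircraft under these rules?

No

With flash point 17.9 °C (< 23 °C), the adhesive primer falls in Code H-2.
Self-accelerating decomposition temperature 32.3 °C meets the Code H-5 criterion (Self-Reactive), so the blowing-agent compound is Code H-5.
Code H-2 quantity: three 1.77 L containers = 5.31 L.
5.31 L exceeds the cargo aircraft limit of 5 L for Code H-2.
Code H-5 quantity: three 6 g packs = 18 g.
That is within the Code H-5 cargo aircraft limit of 20 g.
The segregation rule (Code H-5 with Code H-7) does not apply to Code H-2 with Code H-5.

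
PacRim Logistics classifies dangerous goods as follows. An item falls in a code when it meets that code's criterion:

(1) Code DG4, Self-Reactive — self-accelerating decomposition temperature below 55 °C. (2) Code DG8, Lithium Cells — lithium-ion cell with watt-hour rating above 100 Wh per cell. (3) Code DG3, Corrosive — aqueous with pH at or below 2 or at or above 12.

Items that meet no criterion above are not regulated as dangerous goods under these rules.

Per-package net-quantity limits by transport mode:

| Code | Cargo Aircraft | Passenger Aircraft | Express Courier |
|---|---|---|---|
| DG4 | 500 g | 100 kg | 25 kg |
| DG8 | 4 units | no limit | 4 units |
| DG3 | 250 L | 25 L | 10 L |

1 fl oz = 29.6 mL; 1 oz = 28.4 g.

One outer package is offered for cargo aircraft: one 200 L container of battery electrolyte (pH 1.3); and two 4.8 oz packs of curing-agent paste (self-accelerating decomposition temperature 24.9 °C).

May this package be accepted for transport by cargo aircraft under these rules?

Yes

Battery electrolyte: pH 1.3 ≤ 2 → Code DG3 (Corrosive).
Self-accelerating decomposition temperature 24.9 °C meets the Code DG4 criterion (Self-Reactive), so the curing-agent paste is Code DG4.
Code DG4 quantity: two 4.8 oz packs = 272.64 g.
272.64 g ≤ 500 g (cargo aircraft limit, Code DG4) — within limit.
Code DG3 quantity: 200 L.
200 L ≤ 250 L (cargo aircraft limit, Code DG3) — within limit.
Every hazard code is within its cargo aircraft limit and no segregation rule is violated.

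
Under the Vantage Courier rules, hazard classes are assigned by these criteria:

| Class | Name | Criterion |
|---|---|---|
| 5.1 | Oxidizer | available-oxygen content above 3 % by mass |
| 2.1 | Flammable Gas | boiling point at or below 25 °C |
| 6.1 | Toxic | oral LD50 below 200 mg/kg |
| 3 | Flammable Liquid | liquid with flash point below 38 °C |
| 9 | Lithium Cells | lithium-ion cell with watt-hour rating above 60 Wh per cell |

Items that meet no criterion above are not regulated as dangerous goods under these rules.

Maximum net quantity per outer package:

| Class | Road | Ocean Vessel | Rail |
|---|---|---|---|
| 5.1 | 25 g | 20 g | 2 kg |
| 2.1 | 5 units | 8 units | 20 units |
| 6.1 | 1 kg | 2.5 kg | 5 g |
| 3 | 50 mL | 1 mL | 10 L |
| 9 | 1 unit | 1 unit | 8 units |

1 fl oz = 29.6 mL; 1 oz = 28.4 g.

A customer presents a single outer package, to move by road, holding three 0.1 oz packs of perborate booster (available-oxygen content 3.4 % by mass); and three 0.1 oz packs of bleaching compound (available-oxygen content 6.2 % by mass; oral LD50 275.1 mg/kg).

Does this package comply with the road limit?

Yes

Perborate booster: available-oxygen content 3.4 % by mass > 3 % by mass → Class 5.1 (Oxidizer).
Available-oxygen content 6.2 % by mass meets the Class 5.1 criterion (Oxidizer), so the bleaching compound is Class 5.1.
Class 5.1 net quantity: (three 0.1 oz packs = 8.52 g) + (three 0.1 oz packs = 8.52 g) = 17.04 g.
17.04 g is within the road limit of 25 g for Class 5.1.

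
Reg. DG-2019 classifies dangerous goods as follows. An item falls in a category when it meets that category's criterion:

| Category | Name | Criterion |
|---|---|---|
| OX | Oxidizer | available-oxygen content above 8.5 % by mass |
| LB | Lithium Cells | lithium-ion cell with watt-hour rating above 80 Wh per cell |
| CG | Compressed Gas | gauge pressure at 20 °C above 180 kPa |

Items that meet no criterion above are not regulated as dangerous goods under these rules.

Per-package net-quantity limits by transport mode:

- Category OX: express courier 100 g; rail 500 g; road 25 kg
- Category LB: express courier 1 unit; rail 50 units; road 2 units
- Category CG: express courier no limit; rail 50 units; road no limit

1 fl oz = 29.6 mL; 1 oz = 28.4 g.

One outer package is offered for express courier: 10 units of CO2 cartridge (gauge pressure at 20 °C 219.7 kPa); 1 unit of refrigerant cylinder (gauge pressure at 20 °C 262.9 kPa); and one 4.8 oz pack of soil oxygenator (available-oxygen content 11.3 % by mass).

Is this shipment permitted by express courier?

No

With gauge pressure at 20 °C 219.7 kPa (> 180 kPa), the CO2 cartridge falls in Category CG.
Gauge pressure at 20 °C 262.9 kPa meets the Category CG criterion (Compressed Gas), so the refrigerant cylinder is Category CG.
Soil oxygenator: available-oxygen content 11.3 % by mass > 8.5 % by mass → Category OX (Oxidizer).
Total Category CG: 10 units + 1 unit = 11 units.
Category CG has no per-package limit by express courier.
Category OX quantity: one 4.8 oz pack = 136.32 g.
That exceeds the Category OX express courier limit of 100 g.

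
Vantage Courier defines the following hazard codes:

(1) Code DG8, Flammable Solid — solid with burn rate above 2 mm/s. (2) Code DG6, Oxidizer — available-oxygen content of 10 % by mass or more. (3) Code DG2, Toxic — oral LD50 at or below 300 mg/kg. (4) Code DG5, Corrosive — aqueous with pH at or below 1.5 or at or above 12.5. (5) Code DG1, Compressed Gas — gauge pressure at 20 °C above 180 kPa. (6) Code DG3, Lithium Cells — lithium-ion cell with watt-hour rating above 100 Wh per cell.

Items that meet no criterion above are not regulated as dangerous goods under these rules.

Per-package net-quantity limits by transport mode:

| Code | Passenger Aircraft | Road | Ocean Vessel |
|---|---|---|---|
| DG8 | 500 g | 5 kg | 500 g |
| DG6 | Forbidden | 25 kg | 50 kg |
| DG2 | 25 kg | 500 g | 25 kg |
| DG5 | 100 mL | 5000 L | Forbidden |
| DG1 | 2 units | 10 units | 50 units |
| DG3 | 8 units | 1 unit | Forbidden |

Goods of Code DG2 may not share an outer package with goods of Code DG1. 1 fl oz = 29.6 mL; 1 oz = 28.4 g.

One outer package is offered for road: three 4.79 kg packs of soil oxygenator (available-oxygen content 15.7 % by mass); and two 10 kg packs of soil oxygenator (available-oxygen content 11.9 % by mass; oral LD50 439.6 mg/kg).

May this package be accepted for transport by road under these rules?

No

The soil oxygenator has available-oxygen content 15.7 % by mass, which is ≥ 10 % by mass, so it is Code DG6 (Oxidizer).
Available-oxygen content 11.9 % by mass meets the Code DG6 criterion (Oxidizer), so the soil oxygenator is Code DG6.
Code DG6 net quantity: (three 4.79 kg packs = 14.37 kg) + (two 10 kg packs = 20 kg) = 34.37 kg.
34.37 kg exceeds the road limit of 25 kg for Code DG6.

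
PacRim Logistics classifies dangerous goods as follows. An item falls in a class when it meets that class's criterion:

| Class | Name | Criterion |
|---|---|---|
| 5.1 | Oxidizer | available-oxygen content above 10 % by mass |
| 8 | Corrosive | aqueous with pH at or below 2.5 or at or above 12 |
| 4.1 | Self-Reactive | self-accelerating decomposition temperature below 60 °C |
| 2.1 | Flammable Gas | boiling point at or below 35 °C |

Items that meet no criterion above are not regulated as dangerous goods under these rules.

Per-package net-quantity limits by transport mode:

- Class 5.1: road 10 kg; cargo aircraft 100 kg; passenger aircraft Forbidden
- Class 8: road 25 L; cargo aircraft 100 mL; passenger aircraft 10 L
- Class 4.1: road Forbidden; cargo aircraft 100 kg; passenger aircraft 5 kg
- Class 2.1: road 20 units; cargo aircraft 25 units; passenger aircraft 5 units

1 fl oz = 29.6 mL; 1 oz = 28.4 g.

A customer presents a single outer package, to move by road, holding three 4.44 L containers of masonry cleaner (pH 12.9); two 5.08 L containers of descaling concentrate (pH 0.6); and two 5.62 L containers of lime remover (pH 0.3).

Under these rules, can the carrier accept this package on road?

With pH 12.9 (≥ 12), the masonry cleaner falls in Class 8.
The descaling concentrate has pH 0.6, which is ≤ 2.5, so it is Class 8 (Corrosive).
The lime remover has pH 0.3, which is ≤ 2.5, so it is Class 8 (Corrosive).
Total Class 8: (three 4.44 L containers = 13.32 L) + (two 5.08 L containers = 10.16 L) + (two 5.62 L containers = 11.24 L) = 34.72 L.
34.72 L exceeds the road limit of 25 L for Class 8.

No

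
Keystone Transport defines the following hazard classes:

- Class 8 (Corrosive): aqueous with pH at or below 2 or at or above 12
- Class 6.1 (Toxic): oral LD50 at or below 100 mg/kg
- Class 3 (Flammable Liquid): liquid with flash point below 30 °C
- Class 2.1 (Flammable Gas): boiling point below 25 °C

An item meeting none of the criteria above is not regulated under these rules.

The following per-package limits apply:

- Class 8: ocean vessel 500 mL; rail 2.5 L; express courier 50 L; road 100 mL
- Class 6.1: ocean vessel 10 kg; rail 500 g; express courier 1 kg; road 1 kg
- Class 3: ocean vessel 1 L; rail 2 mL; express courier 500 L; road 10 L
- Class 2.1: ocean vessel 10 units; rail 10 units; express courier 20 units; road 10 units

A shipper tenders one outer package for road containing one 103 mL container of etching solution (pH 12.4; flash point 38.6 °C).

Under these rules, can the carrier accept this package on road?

With pH 12.4 (≥ 12), the etching solution falls in Class 8.
Class 8 quantity: 103 mL.
103 mL > 100 mL (road limit, Class 8) — over the limit.

No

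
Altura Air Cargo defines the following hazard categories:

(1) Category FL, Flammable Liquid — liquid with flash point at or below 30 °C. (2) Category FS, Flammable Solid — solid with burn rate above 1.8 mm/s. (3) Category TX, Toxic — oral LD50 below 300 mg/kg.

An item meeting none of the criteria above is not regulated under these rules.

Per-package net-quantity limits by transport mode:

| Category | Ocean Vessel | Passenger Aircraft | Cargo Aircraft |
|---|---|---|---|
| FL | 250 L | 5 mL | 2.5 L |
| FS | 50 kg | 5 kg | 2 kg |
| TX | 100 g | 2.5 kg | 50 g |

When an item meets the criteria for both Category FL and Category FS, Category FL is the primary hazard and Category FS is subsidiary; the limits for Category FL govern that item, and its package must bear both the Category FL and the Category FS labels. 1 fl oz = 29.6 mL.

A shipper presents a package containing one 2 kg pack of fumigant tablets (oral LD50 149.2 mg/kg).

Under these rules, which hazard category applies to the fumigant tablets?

Category TX

The fumigant tablets have oral LD50 149.2 mg/kg, which is < 300 mg/kg, so they are Category TX (Toxic).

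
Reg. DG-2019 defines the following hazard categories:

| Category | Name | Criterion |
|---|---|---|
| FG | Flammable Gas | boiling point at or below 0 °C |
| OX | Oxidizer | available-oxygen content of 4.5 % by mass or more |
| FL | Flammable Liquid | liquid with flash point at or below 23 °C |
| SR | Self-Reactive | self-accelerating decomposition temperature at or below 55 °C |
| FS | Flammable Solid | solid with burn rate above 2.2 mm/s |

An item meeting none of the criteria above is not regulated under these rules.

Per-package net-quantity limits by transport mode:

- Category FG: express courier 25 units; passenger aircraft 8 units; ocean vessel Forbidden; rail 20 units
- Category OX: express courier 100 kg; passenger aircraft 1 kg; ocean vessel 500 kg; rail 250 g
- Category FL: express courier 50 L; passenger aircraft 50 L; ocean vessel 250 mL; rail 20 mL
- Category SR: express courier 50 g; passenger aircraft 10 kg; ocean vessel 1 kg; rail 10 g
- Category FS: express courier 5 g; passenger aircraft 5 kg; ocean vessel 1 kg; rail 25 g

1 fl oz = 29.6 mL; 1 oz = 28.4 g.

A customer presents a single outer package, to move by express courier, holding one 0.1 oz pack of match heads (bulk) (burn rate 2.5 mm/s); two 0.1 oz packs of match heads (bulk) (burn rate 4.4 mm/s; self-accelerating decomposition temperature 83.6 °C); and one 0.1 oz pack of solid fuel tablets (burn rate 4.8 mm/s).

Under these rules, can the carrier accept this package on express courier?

Match heads (bulk): burn rate 2.5 mm/s > 2.2 mm/s → Category FS (Flammable Solid).
Burn rate 4.4 mm/s meets the Category FS criterion (Flammable Solid), so the match heads (bulk) are Category FS.
With burn rate 4.8 mm/s (> 2.2 mm/s), the solid fuel tablets fall in Category FS.
Total Category FS: (one 0.1 oz pack = 2.84 g) + (two 0.1 oz packs = 5.68 g) + (one 0.1 oz pack = 2.84 g) = 11.36 g.
11.36 g > 5 g (express courier limit, Category FS) — over the limit.

No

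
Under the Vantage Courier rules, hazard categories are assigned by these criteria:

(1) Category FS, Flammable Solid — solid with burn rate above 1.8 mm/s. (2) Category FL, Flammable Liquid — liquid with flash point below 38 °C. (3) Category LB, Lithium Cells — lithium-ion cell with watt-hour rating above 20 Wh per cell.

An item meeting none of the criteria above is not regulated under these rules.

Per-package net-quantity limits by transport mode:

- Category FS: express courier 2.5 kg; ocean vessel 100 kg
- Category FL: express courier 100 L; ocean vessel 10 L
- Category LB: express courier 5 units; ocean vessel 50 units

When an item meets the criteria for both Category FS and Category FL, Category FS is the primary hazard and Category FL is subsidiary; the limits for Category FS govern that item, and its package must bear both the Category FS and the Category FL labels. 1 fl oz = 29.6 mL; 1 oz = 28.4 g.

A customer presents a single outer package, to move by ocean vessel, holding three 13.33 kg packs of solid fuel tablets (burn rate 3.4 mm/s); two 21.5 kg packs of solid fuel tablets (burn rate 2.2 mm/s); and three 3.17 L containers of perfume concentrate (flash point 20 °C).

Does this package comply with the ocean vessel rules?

Solid fuel tablets: burn rate 3.4 mm/s > 1.8 mm/s → Category FS (Flammable Solid).
Burn rate 2.2 mm/s meets the Category FS criterion (Flammable Solid), so the solid fuel tablets are Category FS.
The perfume concentrate has flash point 20 °C, which is < 38 °C, so it is Category FL (Flammable Liquid).
Category FS net quantity: (three 13.33 kg packs = 39.99 kg) + (two 21.5 kg packs = 43 kg) = 82.99 kg.
82.99 kg ≤ 100 kg (ocean vessel limit, Category FS) — within limit.
Category FL quantity: three 3.17 L containers = 9.51 L.
9.51 L ≤ 10 L (ocean vessel limit, Category FL) — within limit.
Every hazard category is within its ocean vessel limit and no segregation rule is violated.

Yes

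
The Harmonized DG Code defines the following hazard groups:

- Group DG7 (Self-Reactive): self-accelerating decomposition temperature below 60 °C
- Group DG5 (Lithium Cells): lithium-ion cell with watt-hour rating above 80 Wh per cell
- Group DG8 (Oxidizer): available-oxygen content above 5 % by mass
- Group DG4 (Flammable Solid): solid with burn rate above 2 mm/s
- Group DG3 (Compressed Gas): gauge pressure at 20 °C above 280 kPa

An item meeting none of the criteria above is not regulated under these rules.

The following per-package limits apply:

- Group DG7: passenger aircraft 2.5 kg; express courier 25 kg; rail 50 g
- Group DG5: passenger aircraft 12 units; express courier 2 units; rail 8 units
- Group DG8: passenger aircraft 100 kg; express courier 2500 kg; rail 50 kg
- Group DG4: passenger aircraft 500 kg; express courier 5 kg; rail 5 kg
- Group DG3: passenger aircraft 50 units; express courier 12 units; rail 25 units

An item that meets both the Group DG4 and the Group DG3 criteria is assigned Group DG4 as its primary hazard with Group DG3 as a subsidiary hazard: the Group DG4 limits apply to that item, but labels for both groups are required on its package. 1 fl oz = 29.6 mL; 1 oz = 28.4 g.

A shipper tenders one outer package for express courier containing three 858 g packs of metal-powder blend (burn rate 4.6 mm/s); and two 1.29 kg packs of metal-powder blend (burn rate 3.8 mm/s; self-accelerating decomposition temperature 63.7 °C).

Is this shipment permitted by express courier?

Burn rate 4.6 mm/s meets the Group DG4 criterion (Flammable Solid), so the metal-powder blend is Group DG4.
Metal-powder blend: burn rate 3.8 mm/s > 2 mm/s → Group DG4 (Flammable Solid).
Total Group DG4: (three 858 g packs = 2.574 kg) + (two 1.29 kg packs = 2.58 kg) = 5.154 kg.
That exceeds the Group DG4 express courier limit of 5 kg.

No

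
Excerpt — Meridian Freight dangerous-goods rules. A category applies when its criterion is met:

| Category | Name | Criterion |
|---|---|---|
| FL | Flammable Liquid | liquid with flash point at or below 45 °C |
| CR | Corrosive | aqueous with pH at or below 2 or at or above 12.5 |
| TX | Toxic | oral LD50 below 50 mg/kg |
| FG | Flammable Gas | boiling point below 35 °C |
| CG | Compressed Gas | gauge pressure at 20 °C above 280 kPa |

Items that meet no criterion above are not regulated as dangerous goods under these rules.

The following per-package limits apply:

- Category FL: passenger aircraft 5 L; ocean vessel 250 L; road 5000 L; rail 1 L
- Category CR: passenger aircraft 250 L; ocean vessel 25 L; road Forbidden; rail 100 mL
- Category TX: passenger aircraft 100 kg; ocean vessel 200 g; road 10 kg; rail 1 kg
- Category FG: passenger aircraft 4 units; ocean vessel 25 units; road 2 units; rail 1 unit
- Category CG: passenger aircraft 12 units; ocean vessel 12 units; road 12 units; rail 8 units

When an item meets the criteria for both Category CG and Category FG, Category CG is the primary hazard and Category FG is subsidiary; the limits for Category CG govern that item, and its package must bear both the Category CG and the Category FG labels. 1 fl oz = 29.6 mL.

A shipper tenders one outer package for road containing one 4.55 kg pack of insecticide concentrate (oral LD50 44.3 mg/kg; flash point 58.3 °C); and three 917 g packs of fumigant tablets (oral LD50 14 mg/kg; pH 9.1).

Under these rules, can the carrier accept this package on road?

With oral LD50 44.3 mg/kg (< 50 mg/kg), the insecticide concentrate falls in Category TX.
With oral LD50 14 mg/kg (< 50 mg/kg), the fumigant tablets fall in Category TX.
Total Category TX: 4.55 kg + (three 917 g packs = 2.751 kg) = 7.301 kg.
That is within the Category TX road limit of 10 kg.

Yes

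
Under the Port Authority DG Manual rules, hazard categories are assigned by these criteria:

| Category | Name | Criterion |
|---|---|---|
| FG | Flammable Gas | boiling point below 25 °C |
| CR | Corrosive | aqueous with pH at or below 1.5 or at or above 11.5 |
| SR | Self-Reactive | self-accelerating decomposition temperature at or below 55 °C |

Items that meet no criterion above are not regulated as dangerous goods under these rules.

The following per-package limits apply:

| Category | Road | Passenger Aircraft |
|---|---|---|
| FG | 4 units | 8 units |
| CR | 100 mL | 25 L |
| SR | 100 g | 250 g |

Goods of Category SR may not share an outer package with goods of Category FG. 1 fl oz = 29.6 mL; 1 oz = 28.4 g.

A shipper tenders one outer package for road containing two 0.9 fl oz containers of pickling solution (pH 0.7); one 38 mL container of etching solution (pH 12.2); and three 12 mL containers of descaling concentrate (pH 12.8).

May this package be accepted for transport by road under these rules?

No

The pickling solution has pH 0.7, which is ≤ 1.5, so it is Category CR (Corrosive).
The etching solution has pH 12.2, which is ≥ 11.5, so it is Category CR (Corrosive).
With pH 12.8 (≥ 11.5), the descaling concentrate falls in Category CR.
Category CR net quantity: (two 0.9 fl oz containers = 53.28 mL) + 38 mL + (three 12 mL containers = 36 mL) = 127.28 mL.
That exceeds the Category CR road limit of 100 mL.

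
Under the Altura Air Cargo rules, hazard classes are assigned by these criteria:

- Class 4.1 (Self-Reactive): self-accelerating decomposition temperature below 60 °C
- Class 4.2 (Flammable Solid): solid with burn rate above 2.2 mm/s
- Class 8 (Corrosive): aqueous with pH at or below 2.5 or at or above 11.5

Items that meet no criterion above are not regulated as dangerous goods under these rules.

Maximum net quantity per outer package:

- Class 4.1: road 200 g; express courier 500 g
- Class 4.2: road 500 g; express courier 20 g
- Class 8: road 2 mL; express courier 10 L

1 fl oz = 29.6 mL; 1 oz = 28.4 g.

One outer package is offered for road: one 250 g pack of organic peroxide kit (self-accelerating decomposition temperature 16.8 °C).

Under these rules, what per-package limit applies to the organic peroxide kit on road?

The organic peroxide kit has self-accelerating decomposition temperature 16.8 °C, which is < 60 °C, so it is Class 4.1 (Self-Reactive).
The road limit for Class 4.1 is 200 g.

200 g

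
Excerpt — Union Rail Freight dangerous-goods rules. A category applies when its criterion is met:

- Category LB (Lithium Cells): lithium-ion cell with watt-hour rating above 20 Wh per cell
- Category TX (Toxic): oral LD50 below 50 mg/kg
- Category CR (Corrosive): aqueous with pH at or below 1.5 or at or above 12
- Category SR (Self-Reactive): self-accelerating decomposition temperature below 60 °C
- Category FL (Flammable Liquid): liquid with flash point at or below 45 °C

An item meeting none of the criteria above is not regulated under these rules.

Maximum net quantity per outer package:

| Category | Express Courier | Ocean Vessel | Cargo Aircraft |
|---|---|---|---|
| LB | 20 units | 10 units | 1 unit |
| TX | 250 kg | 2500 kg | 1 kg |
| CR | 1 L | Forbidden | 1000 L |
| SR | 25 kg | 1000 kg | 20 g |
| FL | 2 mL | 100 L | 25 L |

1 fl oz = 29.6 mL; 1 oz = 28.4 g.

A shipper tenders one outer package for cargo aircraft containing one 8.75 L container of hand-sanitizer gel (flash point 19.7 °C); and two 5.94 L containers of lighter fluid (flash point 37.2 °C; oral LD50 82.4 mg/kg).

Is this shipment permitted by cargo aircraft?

Yes

With flash point 19.7 °C (≤ 45 °C), the hand-sanitizer gel falls in Category FL.
Flash point 37.2 °C meets the Category FL criterion (Flammable Liquid), so the lighter fluid is Category FL.
Category FL net quantity: 8.75 L + (two 5.94 L containers = 11.88 L) = 20.63 L.
20.63 L is within the cargo aircraft limit of 25 L for Category FL.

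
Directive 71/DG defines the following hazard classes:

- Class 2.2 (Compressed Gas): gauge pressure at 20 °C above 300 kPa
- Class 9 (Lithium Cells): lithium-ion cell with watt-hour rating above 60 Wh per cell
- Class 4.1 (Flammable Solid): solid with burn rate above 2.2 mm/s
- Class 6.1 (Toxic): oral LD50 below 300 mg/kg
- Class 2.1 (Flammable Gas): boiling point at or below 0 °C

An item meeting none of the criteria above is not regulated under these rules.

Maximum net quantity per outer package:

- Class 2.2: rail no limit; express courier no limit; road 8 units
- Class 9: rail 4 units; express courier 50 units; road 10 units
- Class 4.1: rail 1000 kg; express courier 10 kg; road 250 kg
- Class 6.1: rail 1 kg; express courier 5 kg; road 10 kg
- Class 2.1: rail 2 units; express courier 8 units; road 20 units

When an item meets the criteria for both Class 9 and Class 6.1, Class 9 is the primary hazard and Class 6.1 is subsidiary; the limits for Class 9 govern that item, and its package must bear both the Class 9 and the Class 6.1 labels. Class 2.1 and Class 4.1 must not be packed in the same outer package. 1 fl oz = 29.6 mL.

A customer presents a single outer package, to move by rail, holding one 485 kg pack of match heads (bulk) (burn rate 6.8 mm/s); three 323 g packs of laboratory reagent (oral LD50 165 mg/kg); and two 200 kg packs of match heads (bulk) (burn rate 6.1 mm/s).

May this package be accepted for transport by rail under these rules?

Match heads (bulk): burn rate 6.8 mm/s > 2.2 mm/s → Class 4.1 (Flammable Solid).
Oral LD50 165 mg/kg meets the Class 6.1 criterion (Toxic), so the laboratory reagent is Class 6.1.
With burn rate 6.1 mm/s (> 2.2 mm/s), the match heads (bulk) fall in Class 4.1.
Class 4.1 net quantity: 485 kg + (two 200 kg packs = 400 kg) = 885 kg.
That is within the Class 4.1 rail limit of 1000 kg.
Class 6.1 quantity: three 323 g packs = 969 g.
969 g is within the rail limit of 1 kg for Class 6.1.
The segregation rule (Class 2.1 with Class 4.1) does not apply to Class 4.1 with Class 6.1.
Every hazard class is within its rail limit and no segregation rule is violated.

Yes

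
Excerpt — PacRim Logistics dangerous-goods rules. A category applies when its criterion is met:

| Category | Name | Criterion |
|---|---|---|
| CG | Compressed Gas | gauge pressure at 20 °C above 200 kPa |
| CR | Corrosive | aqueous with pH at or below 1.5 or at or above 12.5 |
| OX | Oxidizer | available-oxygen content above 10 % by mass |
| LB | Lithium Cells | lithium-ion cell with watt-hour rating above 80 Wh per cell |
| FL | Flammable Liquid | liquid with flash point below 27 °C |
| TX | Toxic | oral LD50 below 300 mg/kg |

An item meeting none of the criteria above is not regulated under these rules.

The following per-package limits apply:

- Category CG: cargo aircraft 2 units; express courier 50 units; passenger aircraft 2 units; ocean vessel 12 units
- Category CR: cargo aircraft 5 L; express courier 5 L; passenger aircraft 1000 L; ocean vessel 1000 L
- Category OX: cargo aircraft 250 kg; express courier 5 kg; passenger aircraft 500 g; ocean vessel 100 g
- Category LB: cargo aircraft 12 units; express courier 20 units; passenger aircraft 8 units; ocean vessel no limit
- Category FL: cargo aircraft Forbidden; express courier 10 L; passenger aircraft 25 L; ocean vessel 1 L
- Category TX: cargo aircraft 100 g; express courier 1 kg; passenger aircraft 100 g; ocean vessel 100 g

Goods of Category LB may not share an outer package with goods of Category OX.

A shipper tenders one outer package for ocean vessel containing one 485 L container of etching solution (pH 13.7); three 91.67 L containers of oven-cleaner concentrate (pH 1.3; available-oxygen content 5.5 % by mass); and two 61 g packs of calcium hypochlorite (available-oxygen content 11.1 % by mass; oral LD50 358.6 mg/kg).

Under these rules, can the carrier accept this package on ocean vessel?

No

pH 13.7 meets the Category CR criterion (Corrosive), so the etching solution is Category CR.
The oven-cleaner concentrate has pH 1.3, which is ≤ 1.5, so it is Category CR (Corrosive).
Calcium hypochlorite: available-oxygen content 11.1 % by mass > 10 % by mass → Category OX (Oxidizer).
Total Category CR: 485 L + (three 91.67 L containers = 275.01 L) = 760.01 L.
760.01 L ≤ 1000 L (ocean vessel limit, Category CR) — within limit.
Category OX quantity: two 61 g packs = 122 g.
122 g exceeds the ocean vessel limit of 100 g for Category OX.
The segregation rule (Category LB with Category OX) does not apply to Category CR with Category OX.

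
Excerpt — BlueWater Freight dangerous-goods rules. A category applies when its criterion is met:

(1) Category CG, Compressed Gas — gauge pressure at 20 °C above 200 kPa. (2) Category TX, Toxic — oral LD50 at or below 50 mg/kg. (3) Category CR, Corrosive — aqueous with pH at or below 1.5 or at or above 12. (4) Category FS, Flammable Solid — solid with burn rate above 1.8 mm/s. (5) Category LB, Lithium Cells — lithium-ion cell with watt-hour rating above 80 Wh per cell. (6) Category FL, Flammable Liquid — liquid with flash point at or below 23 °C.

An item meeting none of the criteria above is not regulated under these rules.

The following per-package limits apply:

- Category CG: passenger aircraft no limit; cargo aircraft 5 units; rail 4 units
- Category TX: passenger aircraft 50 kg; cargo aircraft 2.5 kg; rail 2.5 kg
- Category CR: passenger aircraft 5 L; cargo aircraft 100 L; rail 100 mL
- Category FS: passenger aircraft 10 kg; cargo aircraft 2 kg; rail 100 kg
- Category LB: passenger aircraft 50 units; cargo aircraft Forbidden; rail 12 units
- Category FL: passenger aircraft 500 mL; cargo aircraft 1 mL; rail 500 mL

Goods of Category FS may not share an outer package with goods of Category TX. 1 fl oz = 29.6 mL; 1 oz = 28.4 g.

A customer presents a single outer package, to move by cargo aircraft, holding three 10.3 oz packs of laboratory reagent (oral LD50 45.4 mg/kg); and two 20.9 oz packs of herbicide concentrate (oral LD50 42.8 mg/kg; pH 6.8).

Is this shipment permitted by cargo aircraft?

Laboratory reagent: oral LD50 45.4 mg/kg ≤ 50 mg/kg → Category TX (Toxic).
Herbicide concentrate: oral LD50 42.8 mg/kg ≤ 50 mg/kg → Category TX (Toxic).
Category TX net quantity: (three 10.3 oz packs = 877.56 g) + (two 20.9 oz packs = 1187.12 g) = 2064.68 g.
2064.68 g is within the cargo aircraft limit of 2.5 kg for Category TX.

Yes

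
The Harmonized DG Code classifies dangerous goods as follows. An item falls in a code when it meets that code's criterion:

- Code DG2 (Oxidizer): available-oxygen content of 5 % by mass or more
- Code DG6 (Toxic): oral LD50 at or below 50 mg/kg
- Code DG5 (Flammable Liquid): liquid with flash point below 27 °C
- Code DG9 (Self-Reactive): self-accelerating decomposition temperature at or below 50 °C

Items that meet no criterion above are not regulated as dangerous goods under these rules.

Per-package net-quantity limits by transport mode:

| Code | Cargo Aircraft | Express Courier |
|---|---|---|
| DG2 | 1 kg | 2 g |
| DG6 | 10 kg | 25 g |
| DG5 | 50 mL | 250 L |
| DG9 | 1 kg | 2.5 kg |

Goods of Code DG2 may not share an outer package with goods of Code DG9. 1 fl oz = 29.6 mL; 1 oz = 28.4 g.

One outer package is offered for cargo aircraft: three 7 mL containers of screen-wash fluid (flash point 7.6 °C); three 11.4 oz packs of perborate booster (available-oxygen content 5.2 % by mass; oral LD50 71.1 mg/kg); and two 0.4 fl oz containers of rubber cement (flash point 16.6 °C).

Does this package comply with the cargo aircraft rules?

Yes

The screen-wash fluid has flash point 7.6 °C, which is < 27 °C, so it is Code DG5 (Flammable Liquid).
Perborate booster: available-oxygen content 5.2 % by mass ≥ 5 % by mass → Code DG2 (Oxidizer).
Rubber cement: flash point 16.6 °C < 27 °C → Code DG5 (Flammable Liquid).
Total Code DG5: (three 7 mL containers = 21 mL) + (two 0.4 fl oz containers = 23.68 mL) = 44.68 mL.
44.68 mL ≤ 50 mL (cargo aircraft limit, Code DG5) — within limit.
Code DG2 quantity: three 11.4 oz packs = 971.28 g.
971.28 g is within the cargo aircraft limit of 1 kg for Code DG2.
The segregation rule (Code DG2 with Code DG9) does not apply to Code DG5 with Code DG2.
Every hazard code is within its cargo aircraft limit and no segregation rule is violated.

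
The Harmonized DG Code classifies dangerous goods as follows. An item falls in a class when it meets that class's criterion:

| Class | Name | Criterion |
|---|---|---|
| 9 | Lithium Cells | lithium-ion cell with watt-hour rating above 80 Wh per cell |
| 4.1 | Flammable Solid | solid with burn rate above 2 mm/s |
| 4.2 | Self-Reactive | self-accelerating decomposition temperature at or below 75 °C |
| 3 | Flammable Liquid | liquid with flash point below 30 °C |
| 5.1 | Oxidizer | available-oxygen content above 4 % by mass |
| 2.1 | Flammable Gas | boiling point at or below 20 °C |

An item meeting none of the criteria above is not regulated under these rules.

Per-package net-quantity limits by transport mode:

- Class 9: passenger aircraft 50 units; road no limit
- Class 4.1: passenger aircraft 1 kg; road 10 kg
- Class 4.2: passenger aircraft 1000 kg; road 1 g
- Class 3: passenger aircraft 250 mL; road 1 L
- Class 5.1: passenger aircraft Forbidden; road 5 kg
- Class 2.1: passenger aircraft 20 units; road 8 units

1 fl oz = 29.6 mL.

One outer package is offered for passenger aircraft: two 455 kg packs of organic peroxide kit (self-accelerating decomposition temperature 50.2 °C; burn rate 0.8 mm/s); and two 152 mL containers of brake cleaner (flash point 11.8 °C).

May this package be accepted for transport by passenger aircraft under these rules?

The organic peroxide kit has self-accelerating decomposition temperature 50.2 °C, which is ≤ 75 °C, so it is Class 4.2 (Self-Reactive).
With flash point 11.8 °C (< 30 °C), the brake cleaner falls in Class 3.
Class 3 quantity: two 152 mL containers = 304 mL.
That exceeds the Class 3 passenger aircraft limit of 250 mL.
Class 4.2 quantity: two 455 kg packs = 910 kg.
910 kg ≤ 1000 kg (passenger aircraft limit, Class 4.2) — within limit.

No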